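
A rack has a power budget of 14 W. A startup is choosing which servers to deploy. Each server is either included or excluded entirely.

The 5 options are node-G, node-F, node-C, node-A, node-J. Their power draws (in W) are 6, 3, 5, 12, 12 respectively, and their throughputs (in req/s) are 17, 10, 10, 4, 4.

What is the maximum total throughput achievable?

Treat it as a binary knapsack problem.
node-G + node-F + node-C: power draw 6 + 3 + 5 = 14 ≤ 14, throughput 17 + 10 + 10 = 37.
node-G + node-F: power draw 6 + 3 = 9 ≤ 14, throughput 17 + 10 = 27.
Best is node-G, node-F, and node-C with total throughput 37.

37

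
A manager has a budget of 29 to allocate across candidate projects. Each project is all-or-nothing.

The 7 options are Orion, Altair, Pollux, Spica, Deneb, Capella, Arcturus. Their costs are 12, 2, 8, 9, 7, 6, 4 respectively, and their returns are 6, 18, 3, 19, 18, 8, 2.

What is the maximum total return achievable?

Allowing fractional choices, the relaxed optimum would be about 65.5, but projects are indivisible.
Altair + Spica + Deneb + Capella: cost 2 + 9 + 7 + 6 = 24 ≤ 29, return 18 + 19 + 18 + 8 = 63.
Altair + Spica + Deneb + Capella + Arcturus: cost 2 + 9 + 7 + 6 + 4 = 28 ≤ 29, return 18 + 19 + 18 + 8 + 2 = 65.
Best is Altair, Spica, Deneb, Capella, and Arcturus with total return 65.

65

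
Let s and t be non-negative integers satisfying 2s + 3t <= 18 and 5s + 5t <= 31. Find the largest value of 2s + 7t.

42

(s,t)=(0,6): 2·0+3·6=18≤18, 5·0+5·6=30≤31, objective 42.
(s,t)=(1,5): 2·1+3·5=17≤18, 5·1+5·5=30≤31, objective 37.
(s,t)=(0,5): 2·0+3·5=15≤18, 5·0+5·5=25≤31, objective 35.
No feasible integer point exceeds 42.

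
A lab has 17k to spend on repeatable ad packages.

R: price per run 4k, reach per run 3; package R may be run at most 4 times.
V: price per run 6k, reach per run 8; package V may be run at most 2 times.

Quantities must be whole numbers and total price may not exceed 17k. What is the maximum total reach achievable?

V has the best ratio (8/6); taking only V gives at most 2×8 = 16 (stopped by the price limit).
Mixing does better — 1×R and 2×V: price 16 ≤ 17, reach 1·3 + 2·8 = 19.

19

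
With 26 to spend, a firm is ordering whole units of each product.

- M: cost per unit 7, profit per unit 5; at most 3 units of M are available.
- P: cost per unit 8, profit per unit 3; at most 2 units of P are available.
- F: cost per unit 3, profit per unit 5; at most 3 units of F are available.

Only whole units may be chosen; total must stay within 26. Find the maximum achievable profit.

This is a bounded integer knapsack.
F has the best ratio (5/3); taking only F gives at most 3×5 = 15 (stopped by the supply cap of 3).
Mixing does better — 2×M and 3×F: cost 23 ≤ 26, profit 2·5 + 3·5 = 25.

25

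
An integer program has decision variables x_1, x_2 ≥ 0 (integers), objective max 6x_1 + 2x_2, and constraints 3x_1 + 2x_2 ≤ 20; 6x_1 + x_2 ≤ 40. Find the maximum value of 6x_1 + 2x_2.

Relaxing integrality, the LP optimum is 40.00 at (x_1,x_2) = (6.67, 0), which is not an integer point.
(x_1,x_2)=(6,1): 3·6+2·1=20≤20, 6·6+1·1=37≤40, objective 38.
(x_1,x_2)=(6,0): 3·6+2·0=18≤20, 6·6+1·0=36≤40, objective 36.
(x_1,x_2)=(5,2): 3·5+2·2=19≤20, 6·5+1·2=32≤40, objective 34.
(x_1,x_2)=(5,1): 3·5+2·1=17≤20, 6·5+1·1=31≤40, objective 32.
The best lattice point is (6,1), giving 38.

38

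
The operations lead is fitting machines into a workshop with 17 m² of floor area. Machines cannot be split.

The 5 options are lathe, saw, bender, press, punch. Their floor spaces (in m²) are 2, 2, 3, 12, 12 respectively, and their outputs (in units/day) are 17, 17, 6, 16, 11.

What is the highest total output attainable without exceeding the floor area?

Take lathe, saw, and press: floor space 2 + 2 + 12 = 16 ≤ 17, output 17 + 17 + 16 = 50.
No other feasible combination does better.

50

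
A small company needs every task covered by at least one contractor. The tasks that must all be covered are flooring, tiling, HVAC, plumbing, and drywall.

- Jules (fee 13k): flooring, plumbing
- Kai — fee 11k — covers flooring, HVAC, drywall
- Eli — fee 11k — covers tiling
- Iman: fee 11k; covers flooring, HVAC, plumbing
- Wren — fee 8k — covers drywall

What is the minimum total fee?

30

The greedy cost-per-new-task heuristic would pick Kai, Eli, and Iman for 33, but a cheaper cover exists.
Choose Eli, Iman, and Wren: together they cover flooring, tiling, HVAC, plumbing, drywall — every task.
Total fee: 11 + 11 + 8 = 30.
No cover costs less than 30.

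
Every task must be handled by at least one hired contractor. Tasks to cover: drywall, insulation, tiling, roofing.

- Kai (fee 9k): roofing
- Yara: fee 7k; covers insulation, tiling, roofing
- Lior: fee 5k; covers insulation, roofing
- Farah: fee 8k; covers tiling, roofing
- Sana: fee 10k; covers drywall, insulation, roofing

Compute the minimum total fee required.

Choose Yara and Sana: together they cover drywall, insulation, tiling, roofing — every task.
Total fee: 7 + 10 = 17.
No cover costs less than 17.

17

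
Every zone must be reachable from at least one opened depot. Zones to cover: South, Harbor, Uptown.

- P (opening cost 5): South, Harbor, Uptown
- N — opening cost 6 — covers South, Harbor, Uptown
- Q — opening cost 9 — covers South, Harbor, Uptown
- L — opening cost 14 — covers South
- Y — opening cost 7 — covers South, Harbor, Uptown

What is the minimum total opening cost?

This is an integer covering problem.
P alone covers South, Harbor, Uptown — every zone.
Total opening cost: 5.
No cover costs less than 5.

5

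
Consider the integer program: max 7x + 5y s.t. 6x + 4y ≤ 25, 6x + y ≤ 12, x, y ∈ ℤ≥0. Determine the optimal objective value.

(x,y)=(0,6): 6·0+4·6=24≤25, 6·0+1·6=6≤12, objective 30.
(x,y)=(0,5): 6·0+4·5=20≤25, 6·0+1·5=5≤12, objective 25.
Maximum is 30 at (x,y)=(0,6).

30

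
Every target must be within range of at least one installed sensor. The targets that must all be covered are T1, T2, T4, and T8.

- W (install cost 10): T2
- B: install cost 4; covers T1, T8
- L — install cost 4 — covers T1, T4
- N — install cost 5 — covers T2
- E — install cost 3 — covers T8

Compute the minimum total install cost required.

12

The greedy cost-per-new-target heuristic would pick B, L, and N for 13, but a cheaper cover exists.
Choose L, N, and E: together they cover T1, T2, T4, T8 — every target.
Total install cost: 4 + 5 + 3 = 12.
No cover costs less than 12.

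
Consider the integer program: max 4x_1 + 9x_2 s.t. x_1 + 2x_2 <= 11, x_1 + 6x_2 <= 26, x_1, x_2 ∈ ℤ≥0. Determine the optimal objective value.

(x_1,x_2)=(5,3) is feasible, giving 47.
(x_1,x_2)=(2,4) is feasible, giving 44.
The best lattice point is (5,3), giving 47.

47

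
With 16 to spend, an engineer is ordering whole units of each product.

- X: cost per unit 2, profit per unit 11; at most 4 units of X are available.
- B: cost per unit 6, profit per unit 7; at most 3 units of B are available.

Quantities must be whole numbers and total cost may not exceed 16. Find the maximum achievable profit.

51

This is a bounded integer knapsack.
Take 4×X and 1×B: cost 14 ≤ 16, profit 4·11 + 1·7 = 51.
X has the best ratio (11/2) and is taken to its limit of 4; remaining capacity is filled optimally with the others.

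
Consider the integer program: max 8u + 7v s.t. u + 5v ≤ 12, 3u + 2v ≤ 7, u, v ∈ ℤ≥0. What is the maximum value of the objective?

The continuous relaxation peaks at (0.846, 2.23) with value 22.38; rounding to a feasible lattice point costs some objective.
(u,v)=(1,2): 1·1+5·2=11≤12, 3·1+2·2=7≤7, objective 22.
(u,v)=(1,1): 1·1+5·1=6≤12, 3·1+2·1=5≤7, objective 15.
(u,v)=(0,2): 1·0+5·2=10≤12, 3·0+2·2=4≤7, objective 14.
The best lattice point is (1,2), giving 22.

22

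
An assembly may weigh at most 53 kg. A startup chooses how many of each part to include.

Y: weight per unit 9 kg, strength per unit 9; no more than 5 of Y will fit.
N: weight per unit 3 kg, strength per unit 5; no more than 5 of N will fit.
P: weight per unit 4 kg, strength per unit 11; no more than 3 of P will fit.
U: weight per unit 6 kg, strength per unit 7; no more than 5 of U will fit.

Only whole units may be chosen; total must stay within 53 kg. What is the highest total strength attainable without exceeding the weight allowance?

86

P has the best ratio (11/4); taking only P gives at most 3×11 = 33 (stopped by the supply cap of 3).
Mixing does better — 5×N, 3×P, and 4×U: weight 51 ≤ 53, strength 5·5 + 3·11 + 4·7 = 86.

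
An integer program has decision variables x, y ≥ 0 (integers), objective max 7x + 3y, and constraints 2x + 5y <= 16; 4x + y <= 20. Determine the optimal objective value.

(x,y)=(5,0) is feasible, giving 35.
(x,y)=(4,1) is feasible, giving 31.
The best lattice point is (5,0), giving 35.

35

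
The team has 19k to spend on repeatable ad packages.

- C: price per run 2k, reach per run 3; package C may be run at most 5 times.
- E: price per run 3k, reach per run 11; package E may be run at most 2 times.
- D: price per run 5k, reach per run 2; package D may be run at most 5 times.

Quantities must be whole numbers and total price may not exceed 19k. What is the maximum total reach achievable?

37

E has the best ratio (11/3); taking only E gives at most 2×11 = 22 (stopped by the supply cap of 2).
Mixing does better — 5×C and 2×E: price 16 ≤ 19, reach 5·3 + 2·11 = 37.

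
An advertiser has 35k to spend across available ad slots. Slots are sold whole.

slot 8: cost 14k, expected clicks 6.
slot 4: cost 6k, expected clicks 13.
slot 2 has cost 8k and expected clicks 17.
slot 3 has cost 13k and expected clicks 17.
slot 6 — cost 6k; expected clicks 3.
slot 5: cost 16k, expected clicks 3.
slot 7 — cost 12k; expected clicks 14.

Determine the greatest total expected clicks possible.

Allowing fractional choices, the relaxed optimum would be about 56.3, but ad slots are indivisible.
slot 2 + slot 3 + slot 7: cost 8 + 13 + 12 = 33 ≤ 35, expected clicks 17 + 17 + 14 = 48.
slot 4 + slot 2 + slot 3 + slot 6: cost 6 + 8 + 13 + 6 = 33 ≤ 35, expected clicks 13 + 17 + 17 + 3 = 50.
slot 4 + slot 2 + slot 3: cost 6 + 8 + 13 = 27 ≤ 35, expected clicks 13 + 17 + 17 = 47.
Best is slot 4, slot 2, slot 3, and slot 6 with total expected clicks 50.

50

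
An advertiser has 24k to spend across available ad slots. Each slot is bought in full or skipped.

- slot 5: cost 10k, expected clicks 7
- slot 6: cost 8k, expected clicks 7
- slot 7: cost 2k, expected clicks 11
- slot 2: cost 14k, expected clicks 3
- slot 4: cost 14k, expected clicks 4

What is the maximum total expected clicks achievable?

slot 6 + slot 7 + slot 4: cost 8 + 2 + 14 = 24 ≤ 24, expected clicks 7 + 11 + 4 = 22.
slot 6 + slot 7 + slot 2: cost 8 + 2 + 14 = 24 ≤ 24, expected clicks 7 + 11 + 3 = 21.
slot 5 + slot 6 + slot 7: cost 10 + 8 + 2 = 20 ≤ 24, expected clicks 7 + 7 + 11 = 25.
Best is slot 5, slot 6, and slot 7 with total expected clicks 25.

25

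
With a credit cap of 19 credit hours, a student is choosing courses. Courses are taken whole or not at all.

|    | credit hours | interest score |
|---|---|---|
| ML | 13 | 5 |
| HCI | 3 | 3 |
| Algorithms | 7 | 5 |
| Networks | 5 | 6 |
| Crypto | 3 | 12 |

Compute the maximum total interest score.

HCI + Algorithms + Networks + Crypto: credit hours 3 + 7 + 5 + 3 = 18 ≤ 19, interest score 3 + 5 + 6 + 12 = 26.
Algorithms + Networks + Crypto: credit hours 7 + 5 + 3 = 15 ≤ 19, interest score 5 + 6 + 12 = 23.
HCI + Networks + Crypto: credit hours 3 + 5 + 3 = 11 ≤ 19, interest score 3 + 6 + 12 = 21.
Best is HCI, Algorithms, Networks, and Crypto with total interest score 26.

26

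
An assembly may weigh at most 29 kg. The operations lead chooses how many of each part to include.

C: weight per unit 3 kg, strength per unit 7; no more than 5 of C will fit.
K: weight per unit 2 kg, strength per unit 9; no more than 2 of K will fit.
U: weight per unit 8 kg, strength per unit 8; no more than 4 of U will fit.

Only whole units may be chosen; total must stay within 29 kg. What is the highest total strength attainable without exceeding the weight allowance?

This is a bounded integer knapsack.
3×C, 2×K, and 2×U: weight 29 ≤ 29, strength 3·7 + 2·9 + 2·8 = 55.
5×C, 2×K, and 1×U: weight 27 ≤ 29, strength 5·7 + 2·9 + 1·8 = 61.
Best is 61.

61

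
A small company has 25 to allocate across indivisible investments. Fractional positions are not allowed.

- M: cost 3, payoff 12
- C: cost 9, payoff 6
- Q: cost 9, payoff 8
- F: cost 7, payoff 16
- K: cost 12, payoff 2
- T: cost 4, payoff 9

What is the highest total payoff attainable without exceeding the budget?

45

Allowing fractional choices, the relaxed optimum would be about 46.3, but investments are indivisible.
M + Q + F + T: cost 3 + 9 + 7 + 4 = 23 ≤ 25, payoff 12 + 8 + 16 + 9 = 45.
M + C + F + T: cost 3 + 9 + 7 + 4 = 23 ≤ 25, payoff 12 + 6 + 16 + 9 = 43.
M + F + T: cost 3 + 7 + 4 = 14 ≤ 25, payoff 12 + 16 + 9 = 37.
Best is M, Q, F, and T with total payoff 45.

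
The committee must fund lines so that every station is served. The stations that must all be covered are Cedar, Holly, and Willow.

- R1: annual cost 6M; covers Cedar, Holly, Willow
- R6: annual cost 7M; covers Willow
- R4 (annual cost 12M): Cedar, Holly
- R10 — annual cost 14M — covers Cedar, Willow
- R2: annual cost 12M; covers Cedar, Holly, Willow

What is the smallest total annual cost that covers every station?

6

This is a weighted set-cover instance.
R1 alone covers Cedar, Holly, Willow — every station.
Total annual cost: 6.
No cover costs less than 6.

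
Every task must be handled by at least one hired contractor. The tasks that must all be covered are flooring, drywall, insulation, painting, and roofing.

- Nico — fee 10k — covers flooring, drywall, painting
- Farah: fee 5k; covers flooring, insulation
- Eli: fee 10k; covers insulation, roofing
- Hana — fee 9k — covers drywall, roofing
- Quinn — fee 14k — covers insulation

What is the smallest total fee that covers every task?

20

The greedy cost-per-new-task heuristic would pick Farah, Hana, and Nico for 24, but a cheaper cover exists.
Choose Nico and Eli: together they cover flooring, drywall, insulation, painting, roofing — every task.
Total fee: 10 + 10 = 20.
No cover costs less than 20.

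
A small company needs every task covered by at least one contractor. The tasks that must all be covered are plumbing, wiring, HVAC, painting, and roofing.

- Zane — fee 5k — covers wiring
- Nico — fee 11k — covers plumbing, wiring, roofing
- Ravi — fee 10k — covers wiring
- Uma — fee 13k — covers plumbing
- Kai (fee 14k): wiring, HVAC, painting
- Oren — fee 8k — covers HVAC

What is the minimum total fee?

This is an integer covering problem.
Choose Nico and Kai: together they cover plumbing, wiring, HVAC, painting, roofing — every task.
Total fee: 11 + 14 = 25.
No cover costs less than 25.

25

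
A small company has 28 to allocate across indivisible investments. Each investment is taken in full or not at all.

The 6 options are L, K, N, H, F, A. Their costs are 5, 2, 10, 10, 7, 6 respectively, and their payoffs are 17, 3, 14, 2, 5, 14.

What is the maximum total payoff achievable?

Treat it as a binary knapsack problem.
Allowing fractional choices, the relaxed optimum would be about 51.6, but investments are indivisible.
L + K + N + A: cost 5 + 2 + 10 + 6 = 23 ≤ 28, payoff 17 + 3 + 14 + 14 = 48.
L + N + F + A: cost 5 + 10 + 7 + 6 = 28 ≤ 28, payoff 17 + 14 + 5 + 14 = 50.
Best is L, N, F, and A with total payoff 50.

50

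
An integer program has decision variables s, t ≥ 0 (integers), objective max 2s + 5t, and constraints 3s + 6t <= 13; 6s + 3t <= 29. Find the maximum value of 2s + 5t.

10

The continuous relaxation peaks at (0, 2.17) with value 10.83; rounding to a feasible lattice point costs some objective.
(s,t)=(0,2) is feasible, giving 10.
(s,t)=(1,1) is feasible, giving 7.
The best lattice point is (0,2), giving 10.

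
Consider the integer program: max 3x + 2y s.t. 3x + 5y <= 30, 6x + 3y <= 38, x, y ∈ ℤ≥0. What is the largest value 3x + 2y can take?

19

Relaxing integrality, the LP optimum is 20.57 at (x,y) = (4.76, 3.14), which is not an integer point.
(x,y)=(5,2): 3·5+5·2=25≤30, 6·5+3·2=36≤38, objective 19.
(x,y)=(4,3): 3·4+5·3=27≤30, 6·4+3·3=33≤38, objective 18.
(x,y)=(3,4): 3·3+5·4=29≤30, 6·3+3·4=30≤38, objective 17.
Maximum is 19 at (x,y)=(5,2).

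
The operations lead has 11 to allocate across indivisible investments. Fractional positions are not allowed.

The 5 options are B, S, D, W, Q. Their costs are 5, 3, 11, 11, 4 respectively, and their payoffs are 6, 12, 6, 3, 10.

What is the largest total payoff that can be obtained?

22

This is a 0-1 knapsack instance.
Allowing fractional choices, the relaxed optimum would be about 26.8, but investments are indivisible.
S + Q: cost 3 + 4 = 7 ≤ 11, payoff 12 + 10 = 22.
B + Q: cost 5 + 4 = 9 ≤ 11, payoff 6 + 10 = 16.
B + S: cost 5 + 3 = 8 ≤ 11, payoff 6 + 12 = 18.
Best is S and Q with total payoff 22.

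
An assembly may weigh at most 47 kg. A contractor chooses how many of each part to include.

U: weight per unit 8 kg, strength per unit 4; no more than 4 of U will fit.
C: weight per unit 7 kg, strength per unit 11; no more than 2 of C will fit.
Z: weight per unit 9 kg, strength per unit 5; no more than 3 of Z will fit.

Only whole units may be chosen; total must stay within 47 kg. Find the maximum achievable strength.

4×U and 2×C: weight 46 ≤ 47, strength 4·4 + 2·11 = 38.
3×U, 2×C, and 1×Z: weight 47 ≤ 47, strength 3·4 + 2·11 + 1·5 = 39.
Best is 39.

39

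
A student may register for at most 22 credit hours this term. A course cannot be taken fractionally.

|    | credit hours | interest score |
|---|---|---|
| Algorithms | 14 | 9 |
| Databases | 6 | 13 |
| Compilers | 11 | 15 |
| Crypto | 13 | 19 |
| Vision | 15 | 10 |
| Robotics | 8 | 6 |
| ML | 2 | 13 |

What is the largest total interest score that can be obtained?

Databases + Compilers + ML: credit hours 6 + 11 + 2 = 19 ≤ 22, interest score 13 + 15 + 13 = 41.
Databases + Crypto + ML: credit hours 6 + 13 + 2 = 21 ≤ 22, interest score 13 + 19 + 13 = 45.
Best is Databases, Crypto, and ML with total interest score 45.

45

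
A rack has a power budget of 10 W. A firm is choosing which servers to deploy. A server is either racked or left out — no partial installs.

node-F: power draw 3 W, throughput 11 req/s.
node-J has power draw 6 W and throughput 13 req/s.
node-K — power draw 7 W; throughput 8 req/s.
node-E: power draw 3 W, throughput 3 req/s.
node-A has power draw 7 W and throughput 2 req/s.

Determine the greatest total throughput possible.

24

node-F + node-K: power draw 3 + 7 = 10 ≤ 10, throughput 11 + 8 = 19.
node-F + node-J: power draw 3 + 6 = 9 ≤ 10, throughput 11 + 13 = 24.
node-J + node-E: power draw 6 + 3 = 9 ≤ 10, throughput 13 + 3 = 16.
Best is node-F and node-J with total throughput 24.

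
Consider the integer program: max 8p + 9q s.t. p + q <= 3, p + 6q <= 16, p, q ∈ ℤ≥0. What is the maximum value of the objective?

26

(p,q)=(1,2) is feasible, giving 26.
(p,q)=(2,1) is feasible, giving 25.
(p,q)=(0,2) is feasible, giving 18.
The best lattice point is (1,2), giving 26.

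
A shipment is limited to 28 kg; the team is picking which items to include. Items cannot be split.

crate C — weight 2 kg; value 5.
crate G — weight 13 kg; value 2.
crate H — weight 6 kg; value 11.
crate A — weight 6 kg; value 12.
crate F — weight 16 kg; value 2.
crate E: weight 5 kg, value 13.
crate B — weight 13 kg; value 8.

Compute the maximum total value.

crate C + crate H + crate A + crate E: weight 2 + 6 + 6 + 5 = 19 ≤ 28, value 5 + 11 + 12 + 13 = 41.
crate C + crate A + crate E + crate B: weight 2 + 6 + 5 + 13 = 26 ≤ 28, value 5 + 12 + 13 + 8 = 38.
Best is crate C, crate H, crate A, and crate E with total value 41.

41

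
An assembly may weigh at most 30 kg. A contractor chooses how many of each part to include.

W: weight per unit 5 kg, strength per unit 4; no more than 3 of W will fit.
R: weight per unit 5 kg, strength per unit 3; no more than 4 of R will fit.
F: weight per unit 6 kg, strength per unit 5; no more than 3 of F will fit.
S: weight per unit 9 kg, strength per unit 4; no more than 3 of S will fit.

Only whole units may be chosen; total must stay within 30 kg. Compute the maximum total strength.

This is a bounded integer knapsack.
Take 2×W and 3×F: weight 28 ≤ 30, strength 2·4 + 3·5 = 23.
F has the best ratio (5/6) and is taken to its limit of 3; remaining capacity is filled optimally with the others.

23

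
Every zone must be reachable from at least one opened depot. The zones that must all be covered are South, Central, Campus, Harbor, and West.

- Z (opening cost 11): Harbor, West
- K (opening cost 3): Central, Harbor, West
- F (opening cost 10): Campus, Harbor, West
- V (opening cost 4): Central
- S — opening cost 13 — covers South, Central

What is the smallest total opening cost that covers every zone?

23

This is an integer covering problem.
The greedy cost-per-new-zone heuristic would pick K, F, and S for 26, but a cheaper cover exists.
Choose F and S: together they cover South, Central, Campus, Harbor, West — every zone.
Total opening cost: 10 + 13 = 23.
No cover costs less than 23.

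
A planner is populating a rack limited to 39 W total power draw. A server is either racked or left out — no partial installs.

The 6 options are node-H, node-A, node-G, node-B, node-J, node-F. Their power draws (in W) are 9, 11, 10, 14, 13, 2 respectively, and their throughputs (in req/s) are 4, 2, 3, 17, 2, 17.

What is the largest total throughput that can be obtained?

41

Take node-H, node-G, node-B, and node-F: power draw 9 + 10 + 14 + 2 = 35 ≤ 39, throughput 4 + 3 + 17 + 17 = 41.
No other feasible combination does better.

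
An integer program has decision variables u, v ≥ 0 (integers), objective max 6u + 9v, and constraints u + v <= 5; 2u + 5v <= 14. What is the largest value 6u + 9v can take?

33

Relaxing integrality, the LP optimum is 34.00 at (u,v) = (3.67, 1.33), which is not an integer point.
(u,v)=(4,1): 1·4+1·1=5≤5, 2·4+5·1=13≤14, objective 33.
(u,v)=(5,0): 1·5+1·0=5≤5, 2·5+5·0=10≤14, objective 30.
(u,v)=(2,2): 1·2+1·2=4≤5, 2·2+5·2=14≤14, objective 30.
No feasible integer point exceeds 33.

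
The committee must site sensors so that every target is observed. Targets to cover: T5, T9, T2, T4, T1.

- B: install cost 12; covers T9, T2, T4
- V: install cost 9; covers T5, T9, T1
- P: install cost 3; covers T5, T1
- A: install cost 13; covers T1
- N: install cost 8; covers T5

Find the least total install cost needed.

Choose B and P: together they cover T5, T9, T2, T4, T1 — every target.
Total install cost: 12 + 3 = 15.
No cover costs less than 15.

15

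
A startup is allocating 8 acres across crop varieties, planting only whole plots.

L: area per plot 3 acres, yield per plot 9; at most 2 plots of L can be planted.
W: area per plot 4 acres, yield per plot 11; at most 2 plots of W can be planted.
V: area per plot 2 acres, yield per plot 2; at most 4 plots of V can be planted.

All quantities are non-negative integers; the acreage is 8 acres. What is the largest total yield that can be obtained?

22

2×W: area 8 ≤ 8, yield 2·11 = 22.
1×L and 1×W: area 7 ≤ 8, yield 1·9 + 1·11 = 20.
Best is 22.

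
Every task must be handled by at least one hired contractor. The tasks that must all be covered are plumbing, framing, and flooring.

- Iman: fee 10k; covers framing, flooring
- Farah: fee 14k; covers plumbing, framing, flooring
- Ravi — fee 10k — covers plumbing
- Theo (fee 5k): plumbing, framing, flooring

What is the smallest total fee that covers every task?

This is a weighted set-cover instance.
Theo alone covers plumbing, framing, flooring — every task.
Total fee: 5.
No cover costs less than 5.

5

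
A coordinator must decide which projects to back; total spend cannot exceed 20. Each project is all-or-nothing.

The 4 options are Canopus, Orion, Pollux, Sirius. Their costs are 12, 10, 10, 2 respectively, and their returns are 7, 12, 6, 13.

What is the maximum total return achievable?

Allowing fractional choices, the relaxed optimum would be about 29.8, but projects are indivisible.
Orion + Sirius: cost 10 + 2 = 12 ≤ 20, return 12 + 13 = 25.
Pollux + Sirius: cost 10 + 2 = 12 ≤ 20, return 6 + 13 = 19.
Canopus + Sirius: cost 12 + 2 = 14 ≤ 20, return 7 + 13 = 20.
Best is Orion and Sirius with total return 25.

25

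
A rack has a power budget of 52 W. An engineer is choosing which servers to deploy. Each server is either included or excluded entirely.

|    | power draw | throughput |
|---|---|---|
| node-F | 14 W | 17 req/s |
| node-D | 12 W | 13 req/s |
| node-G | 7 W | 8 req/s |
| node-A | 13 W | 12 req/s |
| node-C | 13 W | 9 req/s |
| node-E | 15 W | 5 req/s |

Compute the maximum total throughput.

Allowing fractional choices, the relaxed optimum would be about 54.2, but servers are indivisible.
node-F + node-D + node-G + node-C: power draw 14 + 12 + 7 + 13 = 46 ≤ 52, throughput 17 + 13 + 8 + 9 = 47.
node-F + node-D + node-G + node-A: power draw 14 + 12 + 7 + 13 = 46 ≤ 52, throughput 17 + 13 + 8 + 12 = 50.
node-F + node-D + node-A + node-C: power draw 14 + 12 + 13 + 13 = 52 ≤ 52, throughput 17 + 13 + 12 + 9 = 51.
Best is node-F, node-D, node-A, and node-C with total throughput 51.

51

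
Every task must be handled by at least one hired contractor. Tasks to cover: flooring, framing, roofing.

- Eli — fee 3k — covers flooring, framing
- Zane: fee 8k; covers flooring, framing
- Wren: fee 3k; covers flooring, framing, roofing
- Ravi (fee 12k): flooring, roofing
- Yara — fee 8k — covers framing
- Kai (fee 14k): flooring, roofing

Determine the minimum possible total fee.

This is a weighted set-cover instance.
Wren alone covers flooring, framing, roofing — every task.
Total fee: 3.
No cover costs less than 3.

3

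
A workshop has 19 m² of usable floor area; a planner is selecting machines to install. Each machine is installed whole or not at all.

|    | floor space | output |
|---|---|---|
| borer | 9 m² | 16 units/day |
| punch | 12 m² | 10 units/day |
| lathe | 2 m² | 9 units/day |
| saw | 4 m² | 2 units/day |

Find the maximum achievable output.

27

Allowing fractional choices, the relaxed optimum would be about 31.7, but machines are indivisible.
borer + lathe + saw: floor space 9 + 2 + 4 = 15 ≤ 19, output 16 + 9 + 2 = 27.
borer + lathe: floor space 9 + 2 = 11 ≤ 19, output 16 + 9 = 25.
Best is borer, lathe, and saw with total output 27.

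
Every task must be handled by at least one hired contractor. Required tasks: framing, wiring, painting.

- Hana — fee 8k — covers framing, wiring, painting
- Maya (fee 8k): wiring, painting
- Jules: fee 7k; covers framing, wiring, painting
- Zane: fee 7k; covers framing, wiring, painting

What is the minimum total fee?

Jules alone covers framing, wiring, painting — every task.
Total fee: 7.
No cover costs less than 7.

7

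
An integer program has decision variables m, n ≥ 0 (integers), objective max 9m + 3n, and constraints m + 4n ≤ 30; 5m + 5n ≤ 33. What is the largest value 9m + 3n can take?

54

(m,n)=(6,0) is feasible, giving 54.
(m,n)=(5,1) is feasible, giving 48.
(m,n)=(5,0) is feasible, giving 45.
No feasible integer point exceeds 54.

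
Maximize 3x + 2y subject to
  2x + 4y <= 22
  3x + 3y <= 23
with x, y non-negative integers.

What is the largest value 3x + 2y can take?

21

Relaxing integrality, the LP optimum is 23.00 at (x,y) = (7.67, 0), which is not an integer point.
(x,y)=(7,0): 2·7+4·0=14≤22, 3·7+3·0=21≤23, objective 21.
(x,y)=(6,1): 2·6+4·1=16≤22, 3·6+3·1=21≤23, objective 20.
(x,y)=(6,0): 2·6+4·0=12≤22, 3·6+3·0=18≤23, objective 18.
Maximum is 21 at (x,y)=(7,0).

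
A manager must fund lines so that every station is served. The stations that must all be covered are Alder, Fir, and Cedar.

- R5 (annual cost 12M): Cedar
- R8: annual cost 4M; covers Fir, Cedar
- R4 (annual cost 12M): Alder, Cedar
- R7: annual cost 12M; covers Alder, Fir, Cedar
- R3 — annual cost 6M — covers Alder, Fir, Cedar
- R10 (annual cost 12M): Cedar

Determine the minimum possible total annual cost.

6

R3 alone covers Alder, Fir, Cedar — every station.
Total annual cost: 6.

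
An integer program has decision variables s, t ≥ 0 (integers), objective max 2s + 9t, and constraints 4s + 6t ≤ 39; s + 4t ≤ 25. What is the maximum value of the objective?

54

The continuous relaxation peaks at (0, 6.25) with value 56.25; rounding to a feasible lattice point costs some objective.
(s,t)=(0,6): 4·0+6·6=36≤39, 1·0+4·6=24≤25, objective 54.
(s,t)=(1,5): 4·1+6·5=34≤39, 1·1+4·5=21≤25, objective 47.
(s,t)=(0,5): 4·0+6·5=30≤39, 1·0+4·5=20≤25, objective 45.
The best lattice point is (0,6), giving 54.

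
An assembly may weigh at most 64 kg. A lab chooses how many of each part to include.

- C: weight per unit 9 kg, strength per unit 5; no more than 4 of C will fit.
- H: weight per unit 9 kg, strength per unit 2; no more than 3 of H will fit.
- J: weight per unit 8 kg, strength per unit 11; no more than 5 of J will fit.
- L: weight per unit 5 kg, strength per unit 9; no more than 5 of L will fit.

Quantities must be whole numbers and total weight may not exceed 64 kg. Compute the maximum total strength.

Take 5×J and 4×L: weight 60 ≤ 64, strength 5·11 + 4·9 = 91.
No other integer combination yields more.

91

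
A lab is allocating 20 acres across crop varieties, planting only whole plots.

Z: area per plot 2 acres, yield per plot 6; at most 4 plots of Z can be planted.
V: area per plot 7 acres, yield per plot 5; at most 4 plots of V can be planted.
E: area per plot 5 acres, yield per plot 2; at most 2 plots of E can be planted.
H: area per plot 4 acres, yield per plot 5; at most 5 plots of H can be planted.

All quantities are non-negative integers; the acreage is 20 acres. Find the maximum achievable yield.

39

This is a bounded integer knapsack.
Z has the best ratio (6/2); taking only Z gives at most 4×6 = 24 (stopped by the supply cap of 4).
Mixing does better — 4×Z and 3×H: area 20 ≤ 20, yield 4·6 + 3·5 = 39.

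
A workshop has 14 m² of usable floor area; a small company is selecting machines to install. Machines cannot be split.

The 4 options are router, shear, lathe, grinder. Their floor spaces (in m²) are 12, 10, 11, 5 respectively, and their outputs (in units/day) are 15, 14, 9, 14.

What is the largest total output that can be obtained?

15

This is an integer program with binary decision variables.
Allowing fractional choices, the relaxed optimum would be about 26.6, but machines are indivisible.
grinder: floor space 5 ≤ 14, output 14.
router: floor space 12 ≤ 14, output 15.
Best is router with total output 15.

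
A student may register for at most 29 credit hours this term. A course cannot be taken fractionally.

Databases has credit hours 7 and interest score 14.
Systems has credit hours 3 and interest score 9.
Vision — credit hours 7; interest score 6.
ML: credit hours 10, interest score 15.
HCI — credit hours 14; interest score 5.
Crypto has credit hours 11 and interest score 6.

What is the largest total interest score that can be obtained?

This is a 0-1 knapsack instance.
Allowing fractional choices, the relaxed optimum would be about 45.1, but courses are indivisible.
Databases + Vision + ML: credit hours 7 + 7 + 10 = 24 ≤ 29, interest score 14 + 6 + 15 = 35.
Databases + Systems + ML: credit hours 7 + 3 + 10 = 20 ≤ 29, interest score 14 + 9 + 15 = 38.
Databases + Systems + Vision + ML: credit hours 7 + 3 + 7 + 10 = 27 ≤ 29, interest score 14 + 9 + 6 + 15 = 44.
Best is Databases, Systems, Vision, and ML with total interest score 44.

44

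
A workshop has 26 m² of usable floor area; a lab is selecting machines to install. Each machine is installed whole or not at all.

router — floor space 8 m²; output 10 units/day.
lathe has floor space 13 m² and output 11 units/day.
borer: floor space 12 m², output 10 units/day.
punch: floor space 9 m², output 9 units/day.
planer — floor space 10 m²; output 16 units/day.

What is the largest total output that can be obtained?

This is a 0-1 knapsack instance.
Allowing fractional choices, the relaxed optimum would be about 34.0, but machines are indivisible.
router + planer: floor space 8 + 10 = 18 ≤ 26, output 10 + 16 = 26.
lathe + planer: floor space 13 + 10 = 23 ≤ 26, output 11 + 16 = 27.
borer + planer: floor space 12 + 10 = 22 ≤ 26, output 10 + 16 = 26.
Best is lathe and planer with total output 27.

27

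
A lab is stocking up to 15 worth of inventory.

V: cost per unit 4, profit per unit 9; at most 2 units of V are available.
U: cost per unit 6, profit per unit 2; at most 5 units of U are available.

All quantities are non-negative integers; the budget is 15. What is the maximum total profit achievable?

Take 2×V and 1×U: cost 14 ≤ 15, profit 2·9 + 1·2 = 20.
V has the best ratio (9/4) and is taken to its limit of 2; remaining capacity is filled optimally with the others.

20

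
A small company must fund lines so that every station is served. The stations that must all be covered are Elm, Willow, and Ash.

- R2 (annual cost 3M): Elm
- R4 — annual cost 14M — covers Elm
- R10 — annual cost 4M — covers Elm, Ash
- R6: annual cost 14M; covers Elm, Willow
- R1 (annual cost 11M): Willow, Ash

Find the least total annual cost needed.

14

Choose R2 and R1: together they cover Elm, Willow, Ash — every station.
Total annual cost: 3 + 11 = 14.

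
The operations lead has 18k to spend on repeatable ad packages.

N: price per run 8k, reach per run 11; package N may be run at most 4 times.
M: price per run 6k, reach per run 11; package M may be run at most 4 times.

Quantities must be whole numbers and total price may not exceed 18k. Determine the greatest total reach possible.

3×M: price 18 ≤ 18, reach 3·11 = 33.
2×M: price 12 ≤ 18, reach 2·11 = 22.
Best is 33.

33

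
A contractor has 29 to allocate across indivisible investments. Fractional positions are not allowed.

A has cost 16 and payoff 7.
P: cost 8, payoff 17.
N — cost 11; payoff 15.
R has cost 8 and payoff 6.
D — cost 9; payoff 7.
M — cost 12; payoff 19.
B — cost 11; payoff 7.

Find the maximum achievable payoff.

Allowing fractional choices, the relaxed optimum would be about 48.3, but investments are indivisible.
P + D + M: cost 8 + 9 + 12 = 29 ≤ 29, payoff 17 + 7 + 19 = 43.
P + N + D: cost 8 + 11 + 9 = 28 ≤ 29, payoff 17 + 15 + 7 = 39.
P + R + M: cost 8 + 8 + 12 = 28 ≤ 29, payoff 17 + 6 + 19 = 42.
Best is P, D, and M with total payoff 43.

43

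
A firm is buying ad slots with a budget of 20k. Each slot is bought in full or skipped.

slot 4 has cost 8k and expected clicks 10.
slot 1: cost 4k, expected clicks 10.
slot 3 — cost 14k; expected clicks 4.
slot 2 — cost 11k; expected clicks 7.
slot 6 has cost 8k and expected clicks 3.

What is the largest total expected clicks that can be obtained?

23

Take slot 4, slot 1, and slot 6: cost 8 + 4 + 8 = 20 ≤ 20, expected clicks 10 + 10 + 3 = 23.
No other feasible combination does better.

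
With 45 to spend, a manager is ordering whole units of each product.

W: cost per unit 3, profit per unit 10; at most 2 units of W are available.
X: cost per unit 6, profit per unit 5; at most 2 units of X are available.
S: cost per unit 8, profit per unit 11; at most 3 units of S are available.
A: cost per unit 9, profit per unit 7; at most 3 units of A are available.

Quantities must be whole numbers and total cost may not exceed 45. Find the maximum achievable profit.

65

This is a bounded integer knapsack.
2×W, 2×X, and 3×S: cost 42 ≤ 45, profit 2·10 + 2·5 + 3·11 = 63.
2×W, 1×X, 3×S, and 1×A: cost 45 ≤ 45, profit 2·10 + 1·5 + 3·11 + 1·7 = 65.
Best is 65.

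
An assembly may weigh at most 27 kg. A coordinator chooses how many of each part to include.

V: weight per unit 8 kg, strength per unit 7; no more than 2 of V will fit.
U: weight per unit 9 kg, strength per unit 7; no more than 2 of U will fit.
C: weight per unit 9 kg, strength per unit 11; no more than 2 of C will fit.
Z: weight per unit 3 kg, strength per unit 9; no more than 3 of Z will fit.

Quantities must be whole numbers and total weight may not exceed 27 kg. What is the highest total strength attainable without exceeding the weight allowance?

49

Z has the best ratio (9/3); taking only Z gives at most 3×9 = 27 (stopped by the supply cap of 3).
Mixing does better — 2×C and 3×Z: weight 27 ≤ 27, strength 2·11 + 3·9 = 49.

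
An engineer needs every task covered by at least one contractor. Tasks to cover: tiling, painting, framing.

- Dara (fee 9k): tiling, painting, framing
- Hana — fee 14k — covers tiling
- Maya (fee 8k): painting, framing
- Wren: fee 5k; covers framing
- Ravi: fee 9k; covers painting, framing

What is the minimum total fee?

9

Dara alone covers tiling, painting, framing — every task.
Total fee: 9.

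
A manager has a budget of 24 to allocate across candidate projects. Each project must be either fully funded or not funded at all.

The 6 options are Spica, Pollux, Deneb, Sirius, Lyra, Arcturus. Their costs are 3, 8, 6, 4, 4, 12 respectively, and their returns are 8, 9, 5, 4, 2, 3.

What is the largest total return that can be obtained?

This is an integer program with binary decision variables.
Take Spica, Pollux, Deneb, and Sirius: cost 3 + 8 + 6 + 4 = 21 ≤ 24, return 8 + 9 + 5 + 4 = 26.
No other feasible combination does better.

26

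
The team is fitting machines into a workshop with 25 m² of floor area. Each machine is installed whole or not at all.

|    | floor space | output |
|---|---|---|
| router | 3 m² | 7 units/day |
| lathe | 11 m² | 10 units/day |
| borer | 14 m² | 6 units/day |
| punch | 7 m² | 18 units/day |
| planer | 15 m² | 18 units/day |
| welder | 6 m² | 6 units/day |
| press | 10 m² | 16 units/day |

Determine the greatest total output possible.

43

This is an integer program with binary decision variables.
Allowing fractional choices, the relaxed optimum would be about 47.0, but machines are indivisible.
punch + welder + press: floor space 7 + 6 + 10 = 23 ≤ 25, output 18 + 6 + 16 = 40.
router + punch + press: floor space 3 + 7 + 10 = 20 ≤ 25, output 7 + 18 + 16 = 41.
router + punch + planer: floor space 3 + 7 + 15 = 25 ≤ 25, output 7 + 18 + 18 = 43.
Best is router, punch, and planer with total output 43.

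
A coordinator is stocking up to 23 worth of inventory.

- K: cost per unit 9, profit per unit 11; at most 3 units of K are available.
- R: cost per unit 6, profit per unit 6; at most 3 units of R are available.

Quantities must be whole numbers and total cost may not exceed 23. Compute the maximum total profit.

Take 1×K and 2×R: cost 21 ≤ 23, profit 1·11 + 2·6 = 23.
No other integer combination yields more.

23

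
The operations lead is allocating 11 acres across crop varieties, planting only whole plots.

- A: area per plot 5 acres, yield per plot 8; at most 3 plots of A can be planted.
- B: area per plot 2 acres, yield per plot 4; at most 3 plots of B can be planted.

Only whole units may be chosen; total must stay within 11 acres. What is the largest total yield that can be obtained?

20

1×A and 2×B: area 9 ≤ 11, yield 1·8 + 2·4 = 16.
1×A and 3×B: area 11 ≤ 11, yield 1·8 + 3·4 = 20.
Best is 20.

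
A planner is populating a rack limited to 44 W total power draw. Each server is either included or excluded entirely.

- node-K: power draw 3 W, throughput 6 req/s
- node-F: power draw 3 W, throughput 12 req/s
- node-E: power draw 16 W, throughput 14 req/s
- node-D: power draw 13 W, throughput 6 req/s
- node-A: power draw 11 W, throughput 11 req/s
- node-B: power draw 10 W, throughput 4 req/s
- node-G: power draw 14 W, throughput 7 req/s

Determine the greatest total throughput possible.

Allowing fractional choices, the relaxed optimum would be about 48.5, but servers are indivisible.
node-F + node-E + node-A + node-G: power draw 3 + 16 + 11 + 14 = 44 ≤ 44, throughput 12 + 14 + 11 + 7 = 44.
node-K + node-F + node-E + node-A: power draw 3 + 3 + 16 + 11 = 33 ≤ 44, throughput 6 + 12 + 14 + 11 = 43.
node-K + node-F + node-E + node-A + node-B: power draw 3 + 3 + 16 + 11 + 10 = 43 ≤ 44, throughput 6 + 12 + 14 + 11 + 4 = 47.
Best is node-K, node-F, node-E, node-A, and node-B with total throughput 47.

47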